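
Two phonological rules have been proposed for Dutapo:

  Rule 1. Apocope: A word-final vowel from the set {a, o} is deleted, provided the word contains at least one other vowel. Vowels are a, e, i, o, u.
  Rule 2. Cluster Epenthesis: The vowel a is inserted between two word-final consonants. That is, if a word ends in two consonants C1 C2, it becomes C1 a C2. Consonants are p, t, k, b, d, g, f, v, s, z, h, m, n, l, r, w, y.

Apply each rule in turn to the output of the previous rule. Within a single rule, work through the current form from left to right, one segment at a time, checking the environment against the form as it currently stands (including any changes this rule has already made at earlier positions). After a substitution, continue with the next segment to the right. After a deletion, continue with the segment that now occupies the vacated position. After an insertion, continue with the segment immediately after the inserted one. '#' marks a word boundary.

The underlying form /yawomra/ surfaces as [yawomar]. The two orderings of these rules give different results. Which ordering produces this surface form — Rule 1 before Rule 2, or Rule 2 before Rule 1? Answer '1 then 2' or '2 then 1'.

Order 1 then 2:
  1 Apocope: [yawomra] → [yawomr]
  2 Cluster Epenthesis: [yawomr] → [yawomar]
  result: [yawomar]
Order 2 then 1:
  2 Cluster Epenthesis: no change — [yawomra]
  1 Apocope: [yawomra] → [yawomr]
  result: [yawomr]

1 then 2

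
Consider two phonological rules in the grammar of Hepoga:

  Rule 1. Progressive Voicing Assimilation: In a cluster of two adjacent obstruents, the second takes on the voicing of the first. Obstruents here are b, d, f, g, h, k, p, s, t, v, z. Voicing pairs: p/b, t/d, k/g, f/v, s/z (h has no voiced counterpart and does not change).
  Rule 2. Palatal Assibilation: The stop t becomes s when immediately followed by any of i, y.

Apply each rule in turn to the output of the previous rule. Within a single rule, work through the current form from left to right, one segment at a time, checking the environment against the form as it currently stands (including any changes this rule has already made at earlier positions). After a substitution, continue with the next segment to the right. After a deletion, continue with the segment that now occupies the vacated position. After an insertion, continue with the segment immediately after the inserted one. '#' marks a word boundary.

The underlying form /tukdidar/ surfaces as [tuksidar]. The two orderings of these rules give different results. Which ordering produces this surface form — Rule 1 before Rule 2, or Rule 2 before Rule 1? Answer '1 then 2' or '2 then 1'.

1 then 2

Order 1 then 2:
  1 Progressive Voicing Assimilation: [tukdidar] → [tuktidar]
  2 Palatal Assibilation: [tuktidar] → [tuksidar]
  result: [tuksidar]
Order 2 then 1:
  2 Palatal Assibilation: no change — [tukdidar]
  1 Progressive Voicing Assimilation: [tukdidar] → [tuktidar]
  result: [tuktidar]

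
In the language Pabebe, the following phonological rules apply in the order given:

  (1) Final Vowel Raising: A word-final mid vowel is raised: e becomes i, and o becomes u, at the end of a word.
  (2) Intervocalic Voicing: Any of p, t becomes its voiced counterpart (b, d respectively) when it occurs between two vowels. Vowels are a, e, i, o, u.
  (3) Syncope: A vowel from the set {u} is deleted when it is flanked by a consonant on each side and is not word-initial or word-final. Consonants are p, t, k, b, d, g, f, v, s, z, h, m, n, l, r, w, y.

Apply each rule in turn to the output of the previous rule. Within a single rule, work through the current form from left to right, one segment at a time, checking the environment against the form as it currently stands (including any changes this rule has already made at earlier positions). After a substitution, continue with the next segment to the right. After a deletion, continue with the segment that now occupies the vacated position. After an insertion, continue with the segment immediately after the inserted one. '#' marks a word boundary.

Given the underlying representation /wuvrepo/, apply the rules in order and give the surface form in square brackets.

[wvrebu]

(1) Final Vowel Raising: [wuvrepo] → [wuvrepu]
(2) Intervocalic Voicing: [wuvrepu] → [wuvrebu]
(3) Syncope: [wuvrebu] → [wvrebu]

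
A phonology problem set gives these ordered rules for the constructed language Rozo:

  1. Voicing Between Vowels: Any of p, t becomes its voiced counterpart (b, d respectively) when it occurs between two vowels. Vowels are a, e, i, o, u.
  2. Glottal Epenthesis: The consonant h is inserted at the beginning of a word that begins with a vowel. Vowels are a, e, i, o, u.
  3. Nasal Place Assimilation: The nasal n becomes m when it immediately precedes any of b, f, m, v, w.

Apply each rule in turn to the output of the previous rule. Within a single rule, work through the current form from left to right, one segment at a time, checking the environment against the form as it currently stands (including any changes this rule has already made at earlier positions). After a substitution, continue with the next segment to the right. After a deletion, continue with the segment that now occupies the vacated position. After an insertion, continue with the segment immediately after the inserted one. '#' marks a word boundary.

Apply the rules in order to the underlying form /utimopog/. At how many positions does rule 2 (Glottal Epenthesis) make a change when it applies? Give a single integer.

1 Voicing Between Vowels: [utimopog] → [udimobog]
2 Glottal Epenthesis: [udimobog] → [hudimobog]
3 Nasal Place Assimilation: no change — [hudimobog]
Rule 2 changed 1 position(s).

1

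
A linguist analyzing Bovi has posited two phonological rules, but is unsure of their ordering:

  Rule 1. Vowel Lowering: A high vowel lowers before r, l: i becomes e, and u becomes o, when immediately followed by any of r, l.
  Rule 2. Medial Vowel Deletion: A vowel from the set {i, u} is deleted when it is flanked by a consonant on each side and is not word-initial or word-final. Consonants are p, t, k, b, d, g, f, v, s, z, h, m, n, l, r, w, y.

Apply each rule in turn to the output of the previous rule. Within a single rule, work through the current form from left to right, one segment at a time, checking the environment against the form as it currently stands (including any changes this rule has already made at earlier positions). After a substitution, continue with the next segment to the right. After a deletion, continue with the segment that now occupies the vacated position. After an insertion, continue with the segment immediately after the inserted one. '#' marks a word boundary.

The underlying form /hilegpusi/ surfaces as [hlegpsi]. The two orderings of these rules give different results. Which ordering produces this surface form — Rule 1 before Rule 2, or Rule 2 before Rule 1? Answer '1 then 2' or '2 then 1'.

Order 1 then 2:
  1 Vowel Lowering: [hilegpusi] → [helegpusi]
  2 Medial Vowel Deletion: [helegpusi] → [helegpsi]
  result: [helegpsi]
Order 2 then 1:
  2 Medial Vowel Deletion: [hilegpusi] → [hlegpsi]
  1 Vowel Lowering: no change — [hlegpsi]
  result: [hlegpsi]

2 then 1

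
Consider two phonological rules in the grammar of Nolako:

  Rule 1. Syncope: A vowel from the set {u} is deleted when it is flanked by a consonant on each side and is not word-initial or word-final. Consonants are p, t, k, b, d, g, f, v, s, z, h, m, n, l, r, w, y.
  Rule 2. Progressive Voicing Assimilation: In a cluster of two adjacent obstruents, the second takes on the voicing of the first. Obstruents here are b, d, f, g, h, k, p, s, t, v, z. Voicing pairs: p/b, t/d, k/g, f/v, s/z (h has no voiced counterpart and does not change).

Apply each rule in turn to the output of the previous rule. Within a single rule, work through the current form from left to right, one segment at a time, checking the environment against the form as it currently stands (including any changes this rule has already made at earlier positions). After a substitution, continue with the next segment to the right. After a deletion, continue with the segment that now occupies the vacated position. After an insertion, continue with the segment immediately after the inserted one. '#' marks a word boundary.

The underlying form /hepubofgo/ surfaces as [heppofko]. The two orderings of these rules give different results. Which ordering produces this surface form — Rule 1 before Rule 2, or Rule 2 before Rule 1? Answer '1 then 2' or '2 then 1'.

Order 1 then 2:
  1 Syncope: [hepubofgo] → [hepbofgo]
  2 Progressive Voicing Assimilation: [hepbofgo] → [heppofko]
  result: [heppofko]
Order 2 then 1:
  2 Progressive Voicing Assimilation: [hepubofgo] → [hepubofko]
  1 Syncope: [hepubofko] → [hepbofko]
  result: [hepbofko]

1 then 2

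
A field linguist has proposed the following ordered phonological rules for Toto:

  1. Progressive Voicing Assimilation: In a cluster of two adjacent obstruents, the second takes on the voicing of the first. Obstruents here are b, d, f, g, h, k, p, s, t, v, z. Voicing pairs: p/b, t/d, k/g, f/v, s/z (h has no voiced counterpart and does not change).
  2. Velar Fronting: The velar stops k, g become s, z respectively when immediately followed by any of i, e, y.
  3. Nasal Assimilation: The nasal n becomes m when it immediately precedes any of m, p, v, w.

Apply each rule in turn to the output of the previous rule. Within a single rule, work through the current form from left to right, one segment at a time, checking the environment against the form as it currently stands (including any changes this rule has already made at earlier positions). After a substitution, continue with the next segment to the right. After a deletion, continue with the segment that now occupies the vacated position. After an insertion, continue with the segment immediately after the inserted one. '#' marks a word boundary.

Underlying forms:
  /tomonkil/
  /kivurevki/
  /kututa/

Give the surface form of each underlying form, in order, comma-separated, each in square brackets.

[tomonsil], [sivurevzi], [kututa]

/tomonkil/:
  1 Progressive Voicing Assimilation: no change — [tomonkil]
  2 Velar Fronting: [tomonkil] → [tomonsil]
  3 Nasal Assimilation: no change — [tomonsil]
/kivurevki/:
  1 Progressive Voicing Assimilation: [kivurevki] → [kivurevgi]
  2 Velar Fronting: [kivurevgi] → [sivurevzi]
  3 Nasal Assimilation: no change — [sivurevzi]
/kututa/:
  1 Progressive Voicing Assimilation: no change — [kututa]
  2 Velar Fronting: no change — [kututa]
  3 Nasal Assimilation: no change — [kututa]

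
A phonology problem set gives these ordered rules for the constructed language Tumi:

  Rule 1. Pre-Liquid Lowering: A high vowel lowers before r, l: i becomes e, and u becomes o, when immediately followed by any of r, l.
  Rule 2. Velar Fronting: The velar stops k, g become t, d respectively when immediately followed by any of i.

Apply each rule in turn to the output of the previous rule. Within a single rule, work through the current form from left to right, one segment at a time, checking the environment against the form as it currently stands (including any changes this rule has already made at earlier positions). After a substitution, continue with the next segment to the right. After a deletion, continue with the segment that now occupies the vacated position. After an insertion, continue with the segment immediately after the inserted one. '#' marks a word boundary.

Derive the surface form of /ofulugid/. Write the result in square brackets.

[ofoludid]

Rule 1 Pre-Liquid Lowering: [ofulugid] → [ofolugid]
Rule 2 Velar Fronting: [ofolugid] → [ofoludid]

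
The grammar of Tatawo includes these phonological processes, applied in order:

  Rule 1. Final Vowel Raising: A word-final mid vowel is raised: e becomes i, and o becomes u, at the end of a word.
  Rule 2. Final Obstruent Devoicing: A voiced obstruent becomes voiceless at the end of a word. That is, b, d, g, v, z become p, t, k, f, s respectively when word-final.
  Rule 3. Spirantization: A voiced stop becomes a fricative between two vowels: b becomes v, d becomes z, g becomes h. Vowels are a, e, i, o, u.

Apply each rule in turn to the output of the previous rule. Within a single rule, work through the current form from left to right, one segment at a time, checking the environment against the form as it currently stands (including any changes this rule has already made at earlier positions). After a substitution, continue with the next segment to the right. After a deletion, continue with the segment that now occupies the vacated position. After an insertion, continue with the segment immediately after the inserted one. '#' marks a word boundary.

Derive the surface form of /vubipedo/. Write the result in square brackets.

[vuvipezu]

Rule 1 Final Vowel Raising: [vubipedo] → [vubipedu]
Rule 2 Final Obstruent Devoicing: no change — [vubipedu]
Rule 3 Spirantization: [vubipedu] → [vuvipezu]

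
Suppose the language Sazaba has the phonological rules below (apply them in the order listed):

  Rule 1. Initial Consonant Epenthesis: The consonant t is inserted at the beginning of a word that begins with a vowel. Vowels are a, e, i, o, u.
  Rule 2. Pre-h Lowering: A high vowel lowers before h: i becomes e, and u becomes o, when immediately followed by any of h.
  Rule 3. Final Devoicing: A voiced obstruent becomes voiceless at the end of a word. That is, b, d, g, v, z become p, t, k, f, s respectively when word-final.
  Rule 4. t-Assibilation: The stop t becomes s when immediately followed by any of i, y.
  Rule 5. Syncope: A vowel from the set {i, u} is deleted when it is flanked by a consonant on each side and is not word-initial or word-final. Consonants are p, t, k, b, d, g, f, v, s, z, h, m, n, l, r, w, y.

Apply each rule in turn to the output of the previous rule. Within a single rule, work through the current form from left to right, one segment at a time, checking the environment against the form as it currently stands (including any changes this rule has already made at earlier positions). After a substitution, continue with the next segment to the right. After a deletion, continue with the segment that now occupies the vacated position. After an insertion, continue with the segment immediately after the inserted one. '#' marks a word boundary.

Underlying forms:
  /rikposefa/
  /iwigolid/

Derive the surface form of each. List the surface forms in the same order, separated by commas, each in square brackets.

[rkposefa], [swgolt]

/rikposefa/:
  Rule 1 Initial Consonant Epenthesis: no change — [rikposefa]
  Rule 2 Pre-h Lowering: no change — [rikposefa]
  Rule 3 Final Devoicing: no change — [rikposefa]
  Rule 4 t-Assibilation: no change — [rikposefa]
  Rule 5 Syncope: [rikposefa] → [rkposefa]
/iwigolid/:
  Rule 1 Initial Consonant Epenthesis: [iwigolid] → [tiwigolid]
  Rule 2 Pre-h Lowering: no change — [tiwigolid]
  Rule 3 Final Devoicing: [tiwigolid] → [tiwigolit]
  Rule 4 t-Assibilation: [tiwigolit] → [siwigolit]
  Rule 5 Syncope: [siwigolit] → [swgolt]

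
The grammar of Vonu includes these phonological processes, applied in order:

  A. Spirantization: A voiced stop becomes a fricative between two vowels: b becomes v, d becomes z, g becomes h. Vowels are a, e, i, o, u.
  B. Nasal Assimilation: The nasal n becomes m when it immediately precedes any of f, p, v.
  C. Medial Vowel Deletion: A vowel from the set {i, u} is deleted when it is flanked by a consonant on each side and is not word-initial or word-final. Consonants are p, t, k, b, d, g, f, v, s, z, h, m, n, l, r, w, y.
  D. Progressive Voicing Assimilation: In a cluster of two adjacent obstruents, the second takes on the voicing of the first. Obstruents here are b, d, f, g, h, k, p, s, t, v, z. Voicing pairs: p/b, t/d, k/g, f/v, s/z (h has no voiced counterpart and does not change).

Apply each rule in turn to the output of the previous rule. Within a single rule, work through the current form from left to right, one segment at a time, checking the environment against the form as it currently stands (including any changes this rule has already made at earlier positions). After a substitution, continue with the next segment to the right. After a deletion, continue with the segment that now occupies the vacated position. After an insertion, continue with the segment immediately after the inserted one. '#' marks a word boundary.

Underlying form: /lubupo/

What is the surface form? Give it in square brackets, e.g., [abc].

[lvbo]

A Spirantization: [lubupo] → [luvupo]
B Nasal Assimilation: no change — [luvupo]
C Medial Vowel Deletion: [luvupo] → [lvpo]
D Progressive Voicing Assimilation: [lvpo] → [lvbo]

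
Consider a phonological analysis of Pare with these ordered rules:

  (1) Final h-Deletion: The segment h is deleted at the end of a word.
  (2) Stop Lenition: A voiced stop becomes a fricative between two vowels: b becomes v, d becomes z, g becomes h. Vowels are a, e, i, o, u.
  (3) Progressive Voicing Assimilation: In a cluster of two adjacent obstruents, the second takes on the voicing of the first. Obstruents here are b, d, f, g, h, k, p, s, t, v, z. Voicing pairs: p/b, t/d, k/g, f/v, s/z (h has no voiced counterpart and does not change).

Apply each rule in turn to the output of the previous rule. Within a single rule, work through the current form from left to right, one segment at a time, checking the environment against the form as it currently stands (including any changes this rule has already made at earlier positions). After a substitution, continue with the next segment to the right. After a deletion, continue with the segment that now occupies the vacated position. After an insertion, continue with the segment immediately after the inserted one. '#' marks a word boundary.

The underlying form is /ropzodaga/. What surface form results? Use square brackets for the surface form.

[ropsozaha]

(1) Final h-Deletion: no change — [ropzodaga]
(2) Stop Lenition: [ropzodaga] → [ropzozaha]
(3) Progressive Voicing Assimilation: [ropzozaha] → [ropsozaha]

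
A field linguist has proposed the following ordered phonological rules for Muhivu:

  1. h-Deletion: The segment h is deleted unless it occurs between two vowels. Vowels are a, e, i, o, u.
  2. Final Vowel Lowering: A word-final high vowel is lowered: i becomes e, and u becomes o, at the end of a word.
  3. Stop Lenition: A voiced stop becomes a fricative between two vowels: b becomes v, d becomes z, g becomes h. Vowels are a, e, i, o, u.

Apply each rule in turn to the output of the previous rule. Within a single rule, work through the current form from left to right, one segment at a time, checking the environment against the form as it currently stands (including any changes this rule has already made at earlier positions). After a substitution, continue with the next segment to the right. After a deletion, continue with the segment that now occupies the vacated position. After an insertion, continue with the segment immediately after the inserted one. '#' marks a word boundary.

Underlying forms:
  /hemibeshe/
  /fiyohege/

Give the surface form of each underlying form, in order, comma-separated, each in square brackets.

[emivese], [fiyohehe]

/hemibeshe/:
  1 h-Deletion: [hemibeshe] → [emibese]
  2 Final Vowel Lowering: no change — [emibese]
  3 Stop Lenition: [emibese] → [emivese]
/fiyohege/:
  1 h-Deletion: no change — [fiyohege]
  2 Final Vowel Lowering: no change — [fiyohege]
  3 Stop Lenition: [fiyohege] → [fiyohehe]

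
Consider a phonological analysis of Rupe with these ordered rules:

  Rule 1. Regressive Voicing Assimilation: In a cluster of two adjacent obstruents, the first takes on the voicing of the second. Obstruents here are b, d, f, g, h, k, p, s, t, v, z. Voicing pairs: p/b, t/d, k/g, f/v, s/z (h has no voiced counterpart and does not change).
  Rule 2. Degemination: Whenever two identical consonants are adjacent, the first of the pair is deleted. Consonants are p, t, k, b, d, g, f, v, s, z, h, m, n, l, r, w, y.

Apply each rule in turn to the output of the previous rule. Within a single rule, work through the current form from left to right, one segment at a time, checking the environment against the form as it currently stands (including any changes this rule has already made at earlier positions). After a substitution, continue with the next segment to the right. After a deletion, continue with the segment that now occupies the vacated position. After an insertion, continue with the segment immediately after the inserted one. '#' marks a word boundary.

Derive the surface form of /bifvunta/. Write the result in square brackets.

[bivunta]

Rule 1 Regressive Voicing Assimilation: [bifvunta] → [bivvunta]
Rule 2 Degemination: [bivvunta] → [bivunta]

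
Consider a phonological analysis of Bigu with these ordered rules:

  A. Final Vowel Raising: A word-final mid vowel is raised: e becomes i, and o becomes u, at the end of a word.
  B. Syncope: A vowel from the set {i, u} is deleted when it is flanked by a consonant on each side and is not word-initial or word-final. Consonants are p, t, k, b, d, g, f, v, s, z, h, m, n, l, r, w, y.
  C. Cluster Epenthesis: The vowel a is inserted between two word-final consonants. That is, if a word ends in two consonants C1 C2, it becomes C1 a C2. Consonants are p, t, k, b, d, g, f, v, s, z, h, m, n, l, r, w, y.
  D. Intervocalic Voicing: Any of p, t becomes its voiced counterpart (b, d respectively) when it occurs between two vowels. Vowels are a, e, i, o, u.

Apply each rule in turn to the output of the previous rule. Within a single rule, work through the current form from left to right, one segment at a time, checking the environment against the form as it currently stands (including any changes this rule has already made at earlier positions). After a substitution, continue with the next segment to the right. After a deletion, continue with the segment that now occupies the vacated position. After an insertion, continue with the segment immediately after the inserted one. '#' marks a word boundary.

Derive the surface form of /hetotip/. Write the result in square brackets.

A Final Vowel Raising: no change — [hetotip]
B Syncope: [hetotip] → [hetotp]
C Cluster Epenthesis: [hetotp] → [hetotap]
D Intervocalic Voicing: [hetotap] → [hedodap]

[hedodap]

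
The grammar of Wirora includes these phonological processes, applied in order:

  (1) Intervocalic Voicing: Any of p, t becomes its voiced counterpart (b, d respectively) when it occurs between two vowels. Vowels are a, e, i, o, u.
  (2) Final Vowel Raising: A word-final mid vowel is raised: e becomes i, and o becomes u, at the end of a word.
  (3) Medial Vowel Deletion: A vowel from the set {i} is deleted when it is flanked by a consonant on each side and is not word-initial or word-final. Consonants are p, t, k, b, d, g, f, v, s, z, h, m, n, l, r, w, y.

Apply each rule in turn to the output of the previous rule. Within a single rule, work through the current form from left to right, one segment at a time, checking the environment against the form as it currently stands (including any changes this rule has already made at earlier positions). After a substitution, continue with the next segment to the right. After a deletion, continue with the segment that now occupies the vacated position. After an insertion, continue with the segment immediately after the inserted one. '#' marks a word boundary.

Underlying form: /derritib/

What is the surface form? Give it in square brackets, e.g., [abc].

(1) Intervocalic Voicing: [derritib] → [derridib]
(2) Final Vowel Raising: no change — [derridib]
(3) Medial Vowel Deletion: [derridib] → [derrdb]

[derrdb]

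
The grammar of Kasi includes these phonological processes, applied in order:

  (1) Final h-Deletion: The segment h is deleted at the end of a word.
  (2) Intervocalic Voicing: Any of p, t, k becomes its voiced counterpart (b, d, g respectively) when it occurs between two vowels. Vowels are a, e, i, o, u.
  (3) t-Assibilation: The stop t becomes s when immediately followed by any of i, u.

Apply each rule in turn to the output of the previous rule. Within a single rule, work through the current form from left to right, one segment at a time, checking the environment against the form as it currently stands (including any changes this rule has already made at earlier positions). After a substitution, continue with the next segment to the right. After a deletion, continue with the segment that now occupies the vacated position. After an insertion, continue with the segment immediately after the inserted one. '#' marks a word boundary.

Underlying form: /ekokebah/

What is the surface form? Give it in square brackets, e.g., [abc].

(1) Final h-Deletion: [ekokebah] → [ekokeba]
(2) Intervocalic Voicing: [ekokeba] → [egogeba]
(3) t-Assibilation: no change — [egogeba]

[egogeba]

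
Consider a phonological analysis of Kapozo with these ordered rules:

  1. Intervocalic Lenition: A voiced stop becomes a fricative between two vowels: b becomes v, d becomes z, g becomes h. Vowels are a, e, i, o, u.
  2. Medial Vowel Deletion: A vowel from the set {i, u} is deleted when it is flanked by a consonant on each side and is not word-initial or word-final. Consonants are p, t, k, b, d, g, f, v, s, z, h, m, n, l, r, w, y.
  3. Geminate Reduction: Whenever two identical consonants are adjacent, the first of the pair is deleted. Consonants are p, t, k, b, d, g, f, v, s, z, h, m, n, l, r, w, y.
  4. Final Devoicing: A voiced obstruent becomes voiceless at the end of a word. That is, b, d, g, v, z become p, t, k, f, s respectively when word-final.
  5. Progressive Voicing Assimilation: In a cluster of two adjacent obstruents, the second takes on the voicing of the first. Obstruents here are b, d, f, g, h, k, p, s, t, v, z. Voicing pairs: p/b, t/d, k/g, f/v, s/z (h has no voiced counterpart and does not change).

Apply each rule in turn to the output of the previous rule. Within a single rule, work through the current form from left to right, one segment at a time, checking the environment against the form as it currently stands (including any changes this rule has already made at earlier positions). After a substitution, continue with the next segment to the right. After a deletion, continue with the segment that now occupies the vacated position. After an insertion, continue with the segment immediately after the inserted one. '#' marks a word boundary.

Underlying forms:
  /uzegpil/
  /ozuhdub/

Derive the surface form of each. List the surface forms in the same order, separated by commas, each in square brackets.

/uzegpil/:
  1 Intervocalic Lenition: no change — [uzegpil]
  2 Medial Vowel Deletion: [uzegpil] → [uzegpl]
  3 Geminate Reduction: no change — [uzegpl]
  4 Final Devoicing: no change — [uzegpl]
  5 Progressive Voicing Assimilation: [uzegpl] → [uzegbl]
/ozuhdub/:
  1 Intervocalic Lenition: no change — [ozuhdub]
  2 Medial Vowel Deletion: [ozuhdub] → [ozhdb]
  3 Geminate Reduction: no change — [ozhdb]
  4 Final Devoicing: [ozhdb] → [ozhdp]
  5 Progressive Voicing Assimilation: [ozhdp] → [ozhtp]

[uzegbl], [ozhtp]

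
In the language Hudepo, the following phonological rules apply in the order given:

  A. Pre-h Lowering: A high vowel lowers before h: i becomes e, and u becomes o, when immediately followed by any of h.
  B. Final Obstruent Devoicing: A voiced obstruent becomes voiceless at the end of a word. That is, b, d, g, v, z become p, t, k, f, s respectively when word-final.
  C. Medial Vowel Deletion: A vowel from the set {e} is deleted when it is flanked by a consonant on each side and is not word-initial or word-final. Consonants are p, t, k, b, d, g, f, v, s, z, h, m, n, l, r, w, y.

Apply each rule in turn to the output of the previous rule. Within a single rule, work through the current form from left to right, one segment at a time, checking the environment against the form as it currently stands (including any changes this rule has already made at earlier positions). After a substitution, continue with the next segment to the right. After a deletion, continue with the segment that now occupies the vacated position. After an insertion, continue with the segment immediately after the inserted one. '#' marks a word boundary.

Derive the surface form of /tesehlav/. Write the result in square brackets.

A Pre-h Lowering: no change — [tesehlav]
B Final Obstruent Devoicing: [tesehlav] → [tesehlaf]
C Medial Vowel Deletion: [tesehlaf] → [tshlaf]

[tshlaf]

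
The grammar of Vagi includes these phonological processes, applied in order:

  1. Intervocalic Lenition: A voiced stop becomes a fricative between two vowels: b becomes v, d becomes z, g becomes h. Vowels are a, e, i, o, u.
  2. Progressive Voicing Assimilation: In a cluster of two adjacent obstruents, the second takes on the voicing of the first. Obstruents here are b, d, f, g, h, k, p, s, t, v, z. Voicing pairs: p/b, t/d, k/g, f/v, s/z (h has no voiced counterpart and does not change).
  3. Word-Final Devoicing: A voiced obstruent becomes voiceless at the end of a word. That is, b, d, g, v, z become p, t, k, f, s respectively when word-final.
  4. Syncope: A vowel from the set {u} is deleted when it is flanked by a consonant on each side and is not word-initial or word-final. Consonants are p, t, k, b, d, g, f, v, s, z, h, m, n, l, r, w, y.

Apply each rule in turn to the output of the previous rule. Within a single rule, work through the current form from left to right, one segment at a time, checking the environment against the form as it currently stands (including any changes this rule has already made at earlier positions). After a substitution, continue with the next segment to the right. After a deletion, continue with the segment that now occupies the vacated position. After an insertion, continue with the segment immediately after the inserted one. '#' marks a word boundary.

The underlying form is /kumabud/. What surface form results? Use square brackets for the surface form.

1 Intervocalic Lenition: [kumabud] → [kumavud]
2 Progressive Voicing Assimilation: no change — [kumavud]
3 Word-Final Devoicing: [kumavud] → [kumavut]
4 Syncope: [kumavut] → [kmavt]

[kmavt]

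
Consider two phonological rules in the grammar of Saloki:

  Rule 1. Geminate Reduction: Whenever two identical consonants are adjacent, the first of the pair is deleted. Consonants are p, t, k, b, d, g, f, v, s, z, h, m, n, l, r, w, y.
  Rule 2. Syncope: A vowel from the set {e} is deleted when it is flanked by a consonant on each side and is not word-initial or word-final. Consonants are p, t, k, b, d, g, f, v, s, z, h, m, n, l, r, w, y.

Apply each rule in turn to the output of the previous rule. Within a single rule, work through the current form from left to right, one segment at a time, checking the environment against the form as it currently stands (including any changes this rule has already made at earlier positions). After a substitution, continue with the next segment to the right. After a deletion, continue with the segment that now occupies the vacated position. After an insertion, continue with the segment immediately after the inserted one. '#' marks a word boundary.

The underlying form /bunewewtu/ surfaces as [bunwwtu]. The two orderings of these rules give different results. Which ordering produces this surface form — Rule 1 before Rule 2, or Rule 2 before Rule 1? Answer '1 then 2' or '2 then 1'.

Order 1 then 2:
  1 Geminate Reduction: no change — [bunewewtu]
  2 Syncope: [bunewewtu] → [bunwwtu]
  result: [bunwwtu]
Order 2 then 1:
  2 Syncope: [bunewewtu] → [bunwwtu]
  1 Geminate Reduction: [bunwwtu] → [bunwtu]
  result: [bunwtu]

1 then 2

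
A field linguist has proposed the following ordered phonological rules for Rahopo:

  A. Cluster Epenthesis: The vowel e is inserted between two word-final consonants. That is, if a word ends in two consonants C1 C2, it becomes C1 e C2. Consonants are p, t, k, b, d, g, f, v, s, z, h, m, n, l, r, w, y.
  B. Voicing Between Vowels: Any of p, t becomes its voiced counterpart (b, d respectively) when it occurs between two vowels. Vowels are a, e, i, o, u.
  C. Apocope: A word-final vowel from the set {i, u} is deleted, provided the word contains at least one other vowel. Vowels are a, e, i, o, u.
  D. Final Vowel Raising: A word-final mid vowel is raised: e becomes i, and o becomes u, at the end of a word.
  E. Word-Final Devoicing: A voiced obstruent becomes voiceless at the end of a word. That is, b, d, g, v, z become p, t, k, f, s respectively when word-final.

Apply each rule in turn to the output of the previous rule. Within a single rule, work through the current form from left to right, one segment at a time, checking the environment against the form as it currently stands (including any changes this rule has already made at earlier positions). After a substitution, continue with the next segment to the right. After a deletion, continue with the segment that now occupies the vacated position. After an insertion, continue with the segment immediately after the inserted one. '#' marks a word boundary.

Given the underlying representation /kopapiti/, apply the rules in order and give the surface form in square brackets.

A Cluster Epenthesis: no change — [kopapiti]
B Voicing Between Vowels: [kopapiti] → [kobabidi]
C Apocope: [kobabidi] → [kobabid]
D Final Vowel Raising: no change — [kobabid]
E Word-Final Devoicing: [kobabid] → [kobabit]

[kobabit]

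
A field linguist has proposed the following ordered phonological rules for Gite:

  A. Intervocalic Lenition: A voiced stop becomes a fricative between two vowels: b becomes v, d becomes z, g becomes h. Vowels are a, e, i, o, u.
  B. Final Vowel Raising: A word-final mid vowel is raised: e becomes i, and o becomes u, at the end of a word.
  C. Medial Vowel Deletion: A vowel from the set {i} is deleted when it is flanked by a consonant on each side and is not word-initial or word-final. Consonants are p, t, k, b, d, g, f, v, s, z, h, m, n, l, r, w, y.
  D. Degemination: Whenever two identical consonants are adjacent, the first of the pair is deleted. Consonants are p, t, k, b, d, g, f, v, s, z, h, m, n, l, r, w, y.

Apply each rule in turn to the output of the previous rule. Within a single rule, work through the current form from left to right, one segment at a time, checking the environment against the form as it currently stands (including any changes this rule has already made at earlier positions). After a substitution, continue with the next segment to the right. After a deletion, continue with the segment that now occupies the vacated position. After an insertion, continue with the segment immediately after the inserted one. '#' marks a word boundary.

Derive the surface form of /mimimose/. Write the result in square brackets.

[mosi]

A Intervocalic Lenition: no change — [mimimose]
B Final Vowel Raising: [mimimose] → [mimimosi]
C Medial Vowel Deletion: [mimimosi] → [mmmosi]
D Degemination: [mmmosi] → [mosi]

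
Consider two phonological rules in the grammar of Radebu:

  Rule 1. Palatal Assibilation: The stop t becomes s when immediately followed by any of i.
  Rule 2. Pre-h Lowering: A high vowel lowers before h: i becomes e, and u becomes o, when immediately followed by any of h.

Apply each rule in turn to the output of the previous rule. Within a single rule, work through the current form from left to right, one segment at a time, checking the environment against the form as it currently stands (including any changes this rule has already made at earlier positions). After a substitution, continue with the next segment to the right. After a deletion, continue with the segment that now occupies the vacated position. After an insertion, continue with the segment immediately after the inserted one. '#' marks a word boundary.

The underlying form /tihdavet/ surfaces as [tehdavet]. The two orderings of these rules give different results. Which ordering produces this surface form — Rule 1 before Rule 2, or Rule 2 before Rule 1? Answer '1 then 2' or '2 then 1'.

2 then 1

Order 1 then 2:
  1 Palatal Assibilation: [tihdavet] → [sihdavet]
  2 Pre-h Lowering: [sihdavet] → [sehdavet]
  result: [sehdavet]
Order 2 then 1:
  2 Pre-h Lowering: [tihdavet] → [tehdavet]
  1 Palatal Assibilation: no change — [tehdavet]
  result: [tehdavet]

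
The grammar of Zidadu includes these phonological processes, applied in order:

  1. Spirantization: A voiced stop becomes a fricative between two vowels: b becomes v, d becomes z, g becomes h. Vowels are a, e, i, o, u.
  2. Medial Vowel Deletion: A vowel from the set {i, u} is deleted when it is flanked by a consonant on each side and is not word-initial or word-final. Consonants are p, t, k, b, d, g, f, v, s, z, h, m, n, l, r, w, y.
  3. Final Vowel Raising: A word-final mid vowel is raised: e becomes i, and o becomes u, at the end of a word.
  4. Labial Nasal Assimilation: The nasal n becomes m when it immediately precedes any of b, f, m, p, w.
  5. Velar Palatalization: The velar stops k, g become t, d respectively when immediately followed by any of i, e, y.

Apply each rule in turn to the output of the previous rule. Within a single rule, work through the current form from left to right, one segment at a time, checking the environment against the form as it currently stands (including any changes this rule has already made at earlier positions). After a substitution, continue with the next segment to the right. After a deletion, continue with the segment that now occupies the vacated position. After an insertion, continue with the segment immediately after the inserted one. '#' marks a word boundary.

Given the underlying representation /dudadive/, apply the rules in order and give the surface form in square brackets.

[dzazvi]

1 Spirantization: [dudadive] → [duzazive]
2 Medial Vowel Deletion: [duzazive] → [dzazve]
3 Final Vowel Raising: [dzazve] → [dzazvi]
4 Labial Nasal Assimilation: no change — [dzazvi]
5 Velar Palatalization: no change — [dzazvi]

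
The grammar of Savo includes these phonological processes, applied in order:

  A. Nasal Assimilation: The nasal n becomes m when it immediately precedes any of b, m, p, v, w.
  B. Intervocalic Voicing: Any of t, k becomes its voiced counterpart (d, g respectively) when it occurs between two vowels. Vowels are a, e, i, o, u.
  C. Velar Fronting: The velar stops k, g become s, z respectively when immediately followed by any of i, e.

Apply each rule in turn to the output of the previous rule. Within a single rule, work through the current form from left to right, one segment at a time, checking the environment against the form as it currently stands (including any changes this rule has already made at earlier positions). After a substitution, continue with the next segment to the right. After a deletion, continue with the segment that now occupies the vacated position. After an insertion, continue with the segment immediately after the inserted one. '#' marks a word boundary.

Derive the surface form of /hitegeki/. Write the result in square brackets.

[hidezezi]

A Nasal Assimilation: no change — [hitegeki]
B Intervocalic Voicing: [hitegeki] → [hidegegi]
C Velar Fronting: [hidegegi] → [hidezezi]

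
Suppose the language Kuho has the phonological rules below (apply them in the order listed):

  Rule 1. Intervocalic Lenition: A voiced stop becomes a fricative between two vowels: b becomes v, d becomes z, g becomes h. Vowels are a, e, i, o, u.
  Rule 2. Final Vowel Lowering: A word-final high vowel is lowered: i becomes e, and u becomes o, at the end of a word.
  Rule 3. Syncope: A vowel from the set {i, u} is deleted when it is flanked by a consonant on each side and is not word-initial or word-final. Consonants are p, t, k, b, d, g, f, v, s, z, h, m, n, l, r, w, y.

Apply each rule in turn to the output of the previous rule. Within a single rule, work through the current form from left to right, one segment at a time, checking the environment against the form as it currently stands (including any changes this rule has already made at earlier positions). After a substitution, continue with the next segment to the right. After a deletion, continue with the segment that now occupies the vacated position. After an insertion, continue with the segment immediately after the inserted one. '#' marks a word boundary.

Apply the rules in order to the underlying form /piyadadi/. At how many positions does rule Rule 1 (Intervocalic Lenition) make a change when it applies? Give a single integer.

2

Rule 1 Intervocalic Lenition: [piyadadi] → [piyazazi]
Rule 2 Final Vowel Lowering: [piyazazi] → [piyazaze]
Rule 3 Syncope: [piyazaze] → [pyazaze]
Rule Rule 1 changed 2 position(s).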